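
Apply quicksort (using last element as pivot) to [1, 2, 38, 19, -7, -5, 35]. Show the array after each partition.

Partition 1: pivot=35 at index 5 -> [1, 2, 19, -7, -5, 35, 38]
Partition 2: pivot=-5 at index 1 -> [-7, -5, 19, 1, 2, 35, 38]
Partition 3: pivot=2 at index 3 -> [-7, -5, 1, 2, 19, 35, 38]


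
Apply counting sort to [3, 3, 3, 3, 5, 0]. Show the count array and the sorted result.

Count array: [1, 0, 0, 4, 0, 1]
(count[i] = number of elements equal to i)
Cumulative count: [1, 1, 1, 5, 5, 6]
Sorted: [0, 3, 3, 3, 3, 5]


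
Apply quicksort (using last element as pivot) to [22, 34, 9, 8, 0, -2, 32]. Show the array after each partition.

Partition 1: pivot=32 at index 5 -> [22, 9, 8, 0, -2, 32, 34]
Partition 2: pivot=-2 at index 0 -> [-2, 9, 8, 0, 22, 32, 34]
Partition 3: pivot=22 at index 4 -> [-2, 9, 8, 0, 22, 32, 34]
Partition 4: pivot=0 at index 1 -> [-2, 0, 8, 9, 22, 32, 34]
Partition 5: pivot=9 at index 3 -> [-2, 0, 8, 9, 22, 32, 34]


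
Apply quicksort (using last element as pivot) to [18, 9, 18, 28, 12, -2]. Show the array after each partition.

Partition 1: pivot=-2 at index 0 -> [-2, 9, 18, 28, 12, 18]
Partition 2: pivot=18 at index 4 -> [-2, 9, 18, 12, 18, 28]
Partition 3: pivot=12 at index 2 -> [-2, 9, 12, 18, 18, 28]


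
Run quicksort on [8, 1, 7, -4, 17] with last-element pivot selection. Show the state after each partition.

Partition 1: pivot=17 at index 4 -> [8, 1, 7, -4, 17]
Partition 2: pivot=-4 at index 0 -> [-4, 1, 7, 8, 17]
Partition 3: pivot=8 at index 3 -> [-4, 1, 7, 8, 17]
Partition 4: pivot=7 at index 2 -> [-4, 1, 7, 8, 17]


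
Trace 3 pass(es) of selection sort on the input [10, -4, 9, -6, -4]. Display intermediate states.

Pass 1: Select minimum -6 at index 3, swap -> [-6, -4, 9, 10, -4]
Pass 2: Select minimum -4 at index 1, swap -> [-6, -4, 9, 10, -4]
Pass 3: Select minimum -4 at index 4, swap -> [-6, -4, -4, 10, 9]


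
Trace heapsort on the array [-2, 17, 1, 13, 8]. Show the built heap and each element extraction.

Build heap: [17, 13, 1, -2, 8]
Extract 17: [13, 8, 1, -2, 17]
Extract 13: [8, -2, 1, 13, 17]
Extract 8: [1, -2, 8, 13, 17]
Extract 1: [-2, 1, 8, 13, 17]


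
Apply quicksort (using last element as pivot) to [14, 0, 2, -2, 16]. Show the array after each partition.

Partition 1: pivot=16 at index 4 -> [14, 0, 2, -2, 16]
Partition 2: pivot=-2 at index 0 -> [-2, 0, 2, 14, 16]
Partition 3: pivot=14 at index 3 -> [-2, 0, 2, 14, 16]
Partition 4: pivot=2 at index 2 -> [-2, 0, 2, 14, 16]


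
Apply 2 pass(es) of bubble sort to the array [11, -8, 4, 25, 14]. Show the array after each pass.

After pass 1: [-8, 4, 11, 14, 25] (3 swaps)
After pass 2: [-8, 4, 11, 14, 25] (0 swaps)
Total swaps: 3


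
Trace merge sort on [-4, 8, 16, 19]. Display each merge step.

Divide and conquer:
  Merge [-4] + [8] -> [-4, 8]
  Merge [16] + [19] -> [16, 19]
  Merge [-4, 8] + [16, 19] -> [-4, 8, 16, 19]


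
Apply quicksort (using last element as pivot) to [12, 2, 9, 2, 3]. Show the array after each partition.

Partition 1: pivot=3 at index 2 -> [2, 2, 3, 12, 9]
Partition 2: pivot=2 at index 1 -> [2, 2, 3, 12, 9]
Partition 3: pivot=9 at index 3 -> [2, 2, 3, 9, 12]


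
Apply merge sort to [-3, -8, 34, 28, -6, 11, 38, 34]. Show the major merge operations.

Divide and conquer:
  Merge [-3] + [-8] -> [-8, -3]
  Merge [34] + [28] -> [28, 34]
  Merge [-8, -3] + [28, 34] -> [-8, -3, 28, 34]
  Merge [-6] + [11] -> [-6, 11]
  Merge [38] + [34] -> [34, 38]
  Merge [-6, 11] + [34, 38] -> [-6, 11, 34, 38]
  Merge [-8, -3, 28, 34] + [-6, 11, 34, 38] -> [-8, -6, -3, 11, 28, 34, 34, 38]


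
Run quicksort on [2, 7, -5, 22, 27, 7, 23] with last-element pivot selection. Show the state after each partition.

Partition 1: pivot=23 at index 5 -> [2, 7, -5, 22, 7, 23, 27]
Partition 2: pivot=7 at index 3 -> [2, 7, -5, 7, 22, 23, 27]
Partition 3: pivot=-5 at index 0 -> [-5, 7, 2, 7, 22, 23, 27]
Partition 4: pivot=2 at index 1 -> [-5, 2, 7, 7, 22, 23, 27]


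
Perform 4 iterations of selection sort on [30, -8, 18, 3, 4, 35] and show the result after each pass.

Pass 1: Select minimum -8 at index 1, swap -> [-8, 30, 18, 3, 4, 35]
Pass 2: Select minimum 3 at index 3, swap -> [-8, 3, 18, 30, 4, 35]
Pass 3: Select minimum 4 at index 4, swap -> [-8, 3, 4, 30, 18, 35]
Pass 4: Select minimum 18 at index 4, swap -> [-8, 3, 4, 18, 30, 35]


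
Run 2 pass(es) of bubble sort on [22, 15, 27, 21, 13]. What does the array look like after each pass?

After pass 1: [15, 22, 21, 13, 27] (3 swaps)
After pass 2: [15, 21, 13, 22, 27] (2 swaps)
Total swaps: 5


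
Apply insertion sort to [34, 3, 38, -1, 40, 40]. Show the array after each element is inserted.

First element 34 is already 'sorted'
Insert 3: shifted 1 elements -> [3, 34, 38, -1, 40, 40]
Insert 38: shifted 0 elements -> [3, 34, 38, -1, 40, 40]
Insert -1: shifted 3 elements -> [-1, 3, 34, 38, 40, 40]
Insert 40: shifted 0 elements -> [-1, 3, 34, 38, 40, 40]
Insert 40: shifted 0 elements -> [-1, 3, 34, 38, 40, 40]


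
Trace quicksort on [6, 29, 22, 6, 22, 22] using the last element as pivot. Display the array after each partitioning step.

Partition 1: pivot=22 at index 4 -> [6, 22, 6, 22, 22, 29]
Partition 2: pivot=22 at index 3 -> [6, 22, 6, 22, 22, 29]
Partition 3: pivot=6 at index 1 -> [6, 6, 22, 22, 22, 29]


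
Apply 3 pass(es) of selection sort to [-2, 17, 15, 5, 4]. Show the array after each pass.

Pass 1: Select minimum -2 at index 0, swap -> [-2, 17, 15, 5, 4]
Pass 2: Select minimum 4 at index 4, swap -> [-2, 4, 15, 5, 17]
Pass 3: Select minimum 5 at index 3, swap -> [-2, 4, 5, 15, 17]


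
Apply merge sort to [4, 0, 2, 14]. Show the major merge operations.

Divide and conquer:
  Merge [4] + [0] -> [0, 4]
  Merge [2] + [14] -> [2, 14]
  Merge [0, 4] + [2, 14] -> [0, 2, 4, 14]


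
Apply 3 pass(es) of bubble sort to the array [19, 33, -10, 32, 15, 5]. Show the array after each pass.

After pass 1: [19, -10, 32, 15, 5, 33] (4 swaps)
After pass 2: [-10, 19, 15, 5, 32, 33] (3 swaps)
After pass 3: [-10, 15, 5, 19, 32, 33] (2 swaps)
Total swaps: 9


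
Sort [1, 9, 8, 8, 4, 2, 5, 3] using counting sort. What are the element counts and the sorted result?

Count array: [0, 1, 1, 1, 1, 1, 0, 0, 2, 1]
(count[i] = number of elements equal to i)
Cumulative count: [0, 1, 2, 3, 4, 5, 5, 5, 7, 8]
Sorted: [1, 2, 3, 4, 5, 8, 8, 9]


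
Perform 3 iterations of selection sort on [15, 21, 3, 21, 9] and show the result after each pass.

Pass 1: Select minimum 3 at index 2, swap -> [3, 21, 15, 21, 9]
Pass 2: Select minimum 9 at index 4, swap -> [3, 9, 15, 21, 21]
Pass 3: Select minimum 15 at index 2, swap -> [3, 9, 15, 21, 21]


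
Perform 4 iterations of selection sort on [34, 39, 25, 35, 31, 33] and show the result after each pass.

Pass 1: Select minimum 25 at index 2, swap -> [25, 39, 34, 35, 31, 33]
Pass 2: Select minimum 31 at index 4, swap -> [25, 31, 34, 35, 39, 33]
Pass 3: Select minimum 33 at index 5, swap -> [25, 31, 33, 35, 39, 34]
Pass 4: Select minimum 34 at index 5, swap -> [25, 31, 33, 34, 39, 35]


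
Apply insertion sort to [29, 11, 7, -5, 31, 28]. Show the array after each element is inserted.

First element 29 is already 'sorted'
Insert 11: shifted 1 elements -> [11, 29, 7, -5, 31, 28]
Insert 7: shifted 2 elements -> [7, 11, 29, -5, 31, 28]
Insert -5: shifted 3 elements -> [-5, 7, 11, 29, 31, 28]
Insert 31: shifted 0 elements -> [-5, 7, 11, 29, 31, 28]
Insert 28: shifted 2 elements -> [-5, 7, 11, 28, 29, 31]


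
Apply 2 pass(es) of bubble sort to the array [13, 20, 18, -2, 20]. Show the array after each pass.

After pass 1: [13, 18, -2, 20, 20] (2 swaps)
After pass 2: [13, -2, 18, 20, 20] (1 swaps)
Total swaps: 3


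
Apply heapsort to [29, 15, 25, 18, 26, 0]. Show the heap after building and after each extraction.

Build heap: [29, 26, 25, 18, 15, 0]
Extract 29: [26, 18, 25, 0, 15, 29]
Extract 26: [25, 18, 15, 0, 26, 29]
Extract 25: [18, 0, 15, 25, 26, 29]
Extract 18: [15, 0, 18, 25, 26, 29]
Extract 15: [0, 15, 18, 25, 26, 29]


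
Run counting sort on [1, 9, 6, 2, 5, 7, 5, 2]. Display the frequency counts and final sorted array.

Count array: [0, 1, 2, 0, 0, 2, 1, 1, 0, 1]
(count[i] = number of elements equal to i)
Cumulative count: [0, 1, 3, 3, 3, 5, 6, 7, 7, 8]
Sorted: [1, 2, 2, 5, 5, 6, 7, 9]


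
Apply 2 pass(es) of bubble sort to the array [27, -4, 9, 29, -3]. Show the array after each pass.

After pass 1: [-4, 9, 27, -3, 29] (3 swaps)
After pass 2: [-4, 9, -3, 27, 29] (1 swaps)
Total swaps: 4


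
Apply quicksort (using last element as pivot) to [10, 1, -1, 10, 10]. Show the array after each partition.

Partition 1: pivot=10 at index 4 -> [10, 1, -1, 10, 10]
Partition 2: pivot=10 at index 3 -> [10, 1, -1, 10, 10]
Partition 3: pivot=-1 at index 0 -> [-1, 1, 10, 10, 10]
Partition 4: pivot=10 at index 2 -> [-1, 1, 10, 10, 10]


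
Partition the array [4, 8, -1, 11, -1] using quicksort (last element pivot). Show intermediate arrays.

Partition 1: pivot=-1 at index 1 -> [-1, -1, 4, 11, 8]
Partition 2: pivot=8 at index 3 -> [-1, -1, 4, 8, 11]


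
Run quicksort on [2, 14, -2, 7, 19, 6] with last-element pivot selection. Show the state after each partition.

Partition 1: pivot=6 at index 2 -> [2, -2, 6, 7, 19, 14]
Partition 2: pivot=-2 at index 0 -> [-2, 2, 6, 7, 19, 14]
Partition 3: pivot=14 at index 4 -> [-2, 2, 6, 7, 14, 19]


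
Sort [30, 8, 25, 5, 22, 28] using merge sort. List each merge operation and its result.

Divide and conquer:
  Merge [8] + [25] -> [8, 25]
  Merge [30] + [8, 25] -> [8, 25, 30]
  Merge [22] + [28] -> [22, 28]
  Merge [5] + [22, 28] -> [5, 22, 28]
  Merge [8, 25, 30] + [5, 22, 28] -> [5, 8, 22, 25, 28, 30]


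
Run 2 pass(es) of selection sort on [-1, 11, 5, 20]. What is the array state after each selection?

Pass 1: Select minimum -1 at index 0, swap -> [-1, 11, 5, 20]
Pass 2: Select minimum 5 at index 2, swap -> [-1, 5, 11, 20]


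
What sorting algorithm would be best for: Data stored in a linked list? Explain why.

Best choice: Merge sort
Reason: Merge sort doesn't require random access; can be done in O(1) extra space for linked lists


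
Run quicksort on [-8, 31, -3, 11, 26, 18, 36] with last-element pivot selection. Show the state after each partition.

Partition 1: pivot=36 at index 6 -> [-8, 31, -3, 11, 26, 18, 36]
Partition 2: pivot=18 at index 3 -> [-8, -3, 11, 18, 26, 31, 36]
Partition 3: pivot=11 at index 2 -> [-8, -3, 11, 18, 26, 31, 36]
Partition 4: pivot=-3 at index 1 -> [-8, -3, 11, 18, 26, 31, 36]
Partition 5: pivot=31 at index 5 -> [-8, -3, 11, 18, 26, 31, 36]


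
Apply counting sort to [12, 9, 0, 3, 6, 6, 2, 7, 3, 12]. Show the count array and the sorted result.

Count array: [1, 0, 1, 2, 0, 0, 2, 1, 0, 1, 0, 0, 2]
(count[i] = number of elements equal to i)
Cumulative count: [1, 1, 2, 4, 4, 4, 6, 7, 7, 8, 8, 8, 10]
Sorted: [0, 2, 3, 3, 6, 6, 7, 9, 12, 12]


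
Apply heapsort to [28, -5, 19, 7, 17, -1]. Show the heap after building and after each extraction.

Build heap: [28, 17, 19, 7, -5, -1]
Extract 28: [19, 17, -1, 7, -5, 28]
Extract 19: [17, 7, -1, -5, 19, 28]
Extract 17: [7, -5, -1, 17, 19, 28]
Extract 7: [-1, -5, 7, 17, 19, 28]
Extract -1: [-5, -1, 7, 17, 19, 28]


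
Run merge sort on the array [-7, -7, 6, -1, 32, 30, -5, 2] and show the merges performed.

Divide and conquer:
  Merge [-7] + [-7] -> [-7, -7]
  Merge [6] + [-1] -> [-1, 6]
  Merge [-7, -7] + [-1, 6] -> [-7, -7, -1, 6]
  Merge [32] + [30] -> [30, 32]
  Merge [-5] + [2] -> [-5, 2]
  Merge [30, 32] + [-5, 2] -> [-5, 2, 30, 32]
  Merge [-7, -7, -1, 6] + [-5, 2, 30, 32] -> [-7, -7, -5, -1, 2, 6, 30, 32]


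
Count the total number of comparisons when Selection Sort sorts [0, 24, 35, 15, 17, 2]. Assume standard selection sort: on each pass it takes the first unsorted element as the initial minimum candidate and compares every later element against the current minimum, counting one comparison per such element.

Pass 1: scan indices 1..5 for the minimum = 5 comparison(s); min is 0, place at index 0 -> [0, 24, 35, 15, 17, 2]
Pass 2: scan indices 2..5 for the minimum = 4 comparison(s); min is 2, place at index 1 -> [0, 2, 35, 15, 17, 24]
Pass 3: scan indices 3..5 for the minimum = 3 comparison(s); min is 15, place at index 2 -> [0, 2, 15, 35, 17, 24]
Pass 4: scan indices 4..5 for the minimum = 2 comparison(s); min is 17, place at index 3 -> [0, 2, 15, 17, 35, 24]
Pass 5: scan indices 5..5 for the minimum = 1 comparison(s); min is 24, place at index 4 -> [0, 2, 15, 17, 24, 35]
Selection sort always scans the whole unsorted suffix, so the count is (n-1) + (n-2) + ... + 1 = n(n-1)/2 = 6*5/2 = 15 regardless of the input order.
Total comparisons: 5 + 4 + 3 + 2 + 1 = 15


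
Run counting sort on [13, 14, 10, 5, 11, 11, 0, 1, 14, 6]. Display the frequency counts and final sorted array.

Count array: [1, 1, 0, 0, 0, 1, 1, 0, 0, 0, 1, 2, 0, 1, 2]
(count[i] = number of elements equal to i)
Cumulative count: [1, 2, 2, 2, 2, 3, 4, 4, 4, 4, 5, 7, 7, 8, 10]
Sorted: [0, 1, 5, 6, 10, 11, 11, 13, 14, 14]


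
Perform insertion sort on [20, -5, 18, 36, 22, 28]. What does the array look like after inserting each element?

First element 20 is already 'sorted'
Insert -5: shifted 1 elements -> [-5, 20, 18, 36, 22, 28]
Insert 18: shifted 1 elements -> [-5, 18, 20, 36, 22, 28]
Insert 36: shifted 0 elements -> [-5, 18, 20, 36, 22, 28]
Insert 22: shifted 1 elements -> [-5, 18, 20, 22, 36, 28]
Insert 28: shifted 1 elements -> [-5, 18, 20, 22, 28, 36]


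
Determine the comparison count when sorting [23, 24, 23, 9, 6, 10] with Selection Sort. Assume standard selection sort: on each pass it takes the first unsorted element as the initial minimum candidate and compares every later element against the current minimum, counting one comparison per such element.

Pass 1: scan indices 1..5 for the minimum = 5 comparison(s); min is 6, place at index 0 -> [6, 24, 23, 9, 23, 10]
Pass 2: scan indices 2..5 for the minimum = 4 comparison(s); min is 9, place at index 1 -> [6, 9, 23, 24, 23, 10]
Pass 3: scan indices 3..5 for the minimum = 3 comparison(s); min is 10, place at index 2 -> [6, 9, 10, 24, 23, 23]
Pass 4: scan indices 4..5 for the minimum = 2 comparison(s); min is 23, place at index 3 -> [6, 9, 10, 23, 24, 23]
Pass 5: scan indices 5..5 for the minimum = 1 comparison(s); min is 23, place at index 4 -> [6, 9, 10, 23, 23, 24]
Selection sort always scans the whole unsorted suffix, so the count is (n-1) + (n-2) + ... + 1 = n(n-1)/2 = 6*5/2 = 15 regardless of the input order.
Total comparisons: 5 + 4 + 3 + 2 + 1 = 15


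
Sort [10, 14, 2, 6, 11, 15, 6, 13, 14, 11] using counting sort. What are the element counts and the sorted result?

Count array: [0, 0, 1, 0, 0, 0, 2, 0, 0, 0, 1, 2, 0, 1, 2, 1]
(count[i] = number of elements equal to i)
Cumulative count: [0, 0, 1, 1, 1, 1, 3, 3, 3, 3, 4, 6, 6, 7, 9, 10]
Sorted: [2, 6, 6, 10, 11, 11, 13, 14, 14, 15]


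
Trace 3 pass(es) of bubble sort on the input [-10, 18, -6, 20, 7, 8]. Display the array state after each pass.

After pass 1: [-10, -6, 18, 7, 8, 20] (3 swaps)
After pass 2: [-10, -6, 7, 8, 18, 20] (2 swaps)
After pass 3: [-10, -6, 7, 8, 18, 20] (0 swaps)
Total swaps: 5


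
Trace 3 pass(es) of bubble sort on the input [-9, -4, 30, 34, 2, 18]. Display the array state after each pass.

After pass 1: [-9, -4, 30, 2, 18, 34] (2 swaps)
After pass 2: [-9, -4, 2, 18, 30, 34] (2 swaps)
After pass 3: [-9, -4, 2, 18, 30, 34] (0 swaps)
Total swaps: 4


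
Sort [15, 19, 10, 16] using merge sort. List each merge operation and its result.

Divide and conquer:
  Merge [15] + [19] -> [15, 19]
  Merge [10] + [16] -> [10, 16]
  Merge [15, 19] + [10, 16] -> [10, 15, 16, 19]


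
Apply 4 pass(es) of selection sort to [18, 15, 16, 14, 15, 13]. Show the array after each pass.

Pass 1: Select minimum 13 at index 5, swap -> [13, 15, 16, 14, 15, 18]
Pass 2: Select minimum 14 at index 3, swap -> [13, 14, 16, 15, 15, 18]
Pass 3: Select minimum 15 at index 3, swap -> [13, 14, 15, 16, 15, 18]
Pass 4: Select minimum 15 at index 4, swap -> [13, 14, 15, 15, 16, 18]


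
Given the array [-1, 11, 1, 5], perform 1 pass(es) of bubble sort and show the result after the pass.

After pass 1: [-1, 1, 5, 11] (2 swaps)
Total swaps: 2


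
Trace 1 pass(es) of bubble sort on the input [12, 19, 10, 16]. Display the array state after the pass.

After pass 1: [12, 10, 16, 19] (2 swaps)
Total swaps: 2


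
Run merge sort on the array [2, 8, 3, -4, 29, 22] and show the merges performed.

Divide and conquer:
  Merge [8] + [3] -> [3, 8]
  Merge [2] + [3, 8] -> [2, 3, 8]
  Merge [29] + [22] -> [22, 29]
  Merge [-4] + [22, 29] -> [-4, 22, 29]
  Merge [2, 3, 8] + [-4, 22, 29] -> [-4, 2, 3, 8, 22, 29]


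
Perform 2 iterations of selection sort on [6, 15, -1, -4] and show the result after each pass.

Pass 1: Select minimum -4 at index 3, swap -> [-4, 15, -1, 6]
Pass 2: Select minimum -1 at index 2, swap -> [-4, -1, 15, 6]


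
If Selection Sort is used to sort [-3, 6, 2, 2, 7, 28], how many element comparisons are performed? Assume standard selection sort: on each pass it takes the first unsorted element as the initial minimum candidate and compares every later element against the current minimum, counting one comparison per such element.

Pass 1: scan indices 1..5 for the minimum = 5 comparison(s); min is -3, place at index 0 -> [-3, 6, 2, 2, 7, 28]
Pass 2: scan indices 2..5 for the minimum = 4 comparison(s); min is 2, place at index 1 -> [-3, 2, 6, 2, 7, 28]
Pass 3: scan indices 3..5 for the minimum = 3 comparison(s); min is 2, place at index 2 -> [-3, 2, 2, 6, 7, 28]
Pass 4: scan indices 4..5 for the minimum = 2 comparison(s); min is 6, place at index 3 -> [-3, 2, 2, 6, 7, 28]
Pass 5: scan indices 5..5 for the minimum = 1 comparison(s); min is 7, place at index 4 -> [-3, 2, 2, 6, 7, 28]
Selection sort always scans the whole unsorted suffix, so the count is (n-1) + (n-2) + ... + 1 = n(n-1)/2 = 6*5/2 = 15 regardless of the input order.
Total comparisons: 5 + 4 + 3 + 2 + 1 = 15


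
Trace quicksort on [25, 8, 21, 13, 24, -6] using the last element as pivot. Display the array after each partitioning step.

Partition 1: pivot=-6 at index 0 -> [-6, 8, 21, 13, 24, 25]
Partition 2: pivot=25 at index 5 -> [-6, 8, 21, 13, 24, 25]
Partition 3: pivot=24 at index 4 -> [-6, 8, 21, 13, 24, 25]
Partition 4: pivot=13 at index 2 -> [-6, 8, 13, 21, 24, 25]


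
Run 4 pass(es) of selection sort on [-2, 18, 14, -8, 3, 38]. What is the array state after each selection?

Pass 1: Select minimum -8 at index 3, swap -> [-8, 18, 14, -2, 3, 38]
Pass 2: Select minimum -2 at index 3, swap -> [-8, -2, 14, 18, 3, 38]
Pass 3: Select minimum 3 at index 4, swap -> [-8, -2, 3, 18, 14, 38]
Pass 4: Select minimum 14 at index 4, swap -> [-8, -2, 3, 14, 18, 38]


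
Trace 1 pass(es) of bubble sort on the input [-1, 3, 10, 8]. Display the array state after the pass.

After pass 1: [-1, 3, 8, 10] (1 swaps)
Total swaps: 1


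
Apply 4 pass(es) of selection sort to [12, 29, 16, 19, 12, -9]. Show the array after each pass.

Pass 1: Select minimum -9 at index 5, swap -> [-9, 29, 16, 19, 12, 12]
Pass 2: Select minimum 12 at index 4, swap -> [-9, 12, 16, 19, 29, 12]
Pass 3: Select minimum 12 at index 5, swap -> [-9, 12, 12, 19, 29, 16]
Pass 4: Select minimum 16 at index 5, swap -> [-9, 12, 12, 16, 29, 19]


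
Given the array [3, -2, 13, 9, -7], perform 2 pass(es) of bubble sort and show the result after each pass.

After pass 1: [-2, 3, 9, -7, 13] (3 swaps)
After pass 2: [-2, 3, -7, 9, 13] (1 swaps)
Total swaps: 4


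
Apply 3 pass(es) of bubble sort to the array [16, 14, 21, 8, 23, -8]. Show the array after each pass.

After pass 1: [14, 16, 8, 21, -8, 23] (3 swaps)
After pass 2: [14, 8, 16, -8, 21, 23] (2 swaps)
After pass 3: [8, 14, -8, 16, 21, 23] (2 swaps)
Total swaps: 7


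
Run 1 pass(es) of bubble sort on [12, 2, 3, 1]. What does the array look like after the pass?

After pass 1: [2, 3, 1, 12] (3 swaps)
Total swaps: 3


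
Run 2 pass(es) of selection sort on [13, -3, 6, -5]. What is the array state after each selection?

Pass 1: Select minimum -5 at index 3, swap -> [-5, -3, 6, 13]
Pass 2: Select minimum -3 at index 1, swap -> [-5, -3, 6, 13]


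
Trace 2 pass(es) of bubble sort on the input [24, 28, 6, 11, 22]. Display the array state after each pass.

After pass 1: [24, 6, 11, 22, 28] (3 swaps)
After pass 2: [6, 11, 22, 24, 28] (3 swaps)
Total swaps: 6


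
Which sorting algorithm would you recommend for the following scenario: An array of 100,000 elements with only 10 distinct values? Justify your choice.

Best choice: 3-way quicksort or Counting sort
Reason: 3-way (Dutch national flag) partitioning groups every copy of the pivot together, so with only d=10 distinct keys quicksort finishes in O(n log d) expected time, which is effectively linear; counting sort runs in O(n + k) where k is the size of the key range (not the number of distinct values), so it is linear when the 10 values are integers drawn from a small known range


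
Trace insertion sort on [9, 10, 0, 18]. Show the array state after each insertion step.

First element 9 is already 'sorted'
Insert 10: shifted 0 elements -> [9, 10, 0, 18]
Insert 0: shifted 2 elements -> [0, 9, 10, 18]
Insert 18: shifted 0 elements -> [0, 9, 10, 18]


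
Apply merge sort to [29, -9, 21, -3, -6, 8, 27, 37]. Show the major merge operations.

Divide and conquer:
  Merge [29] + [-9] -> [-9, 29]
  Merge [21] + [-3] -> [-3, 21]
  Merge [-9, 29] + [-3, 21] -> [-9, -3, 21, 29]
  Merge [-6] + [8] -> [-6, 8]
  Merge [27] + [37] -> [27, 37]
  Merge [-6, 8] + [27, 37] -> [-6, 8, 27, 37]
  Merge [-9, -3, 21, 29] + [-6, 8, 27, 37] -> [-9, -6, -3, 8, 21, 27, 29, 37]


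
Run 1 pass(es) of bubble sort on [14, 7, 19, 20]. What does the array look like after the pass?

After pass 1: [7, 14, 19, 20] (1 swaps)
Total swaps: 1


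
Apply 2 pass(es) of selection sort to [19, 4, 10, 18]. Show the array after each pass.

Pass 1: Select minimum 4 at index 1, swap -> [4, 19, 10, 18]
Pass 2: Select minimum 10 at index 2, swap -> [4, 10, 19, 18]


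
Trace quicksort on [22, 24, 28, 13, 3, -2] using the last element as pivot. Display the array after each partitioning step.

Partition 1: pivot=-2 at index 0 -> [-2, 24, 28, 13, 3, 22]
Partition 2: pivot=22 at index 3 -> [-2, 13, 3, 22, 28, 24]
Partition 3: pivot=3 at index 1 -> [-2, 3, 13, 22, 28, 24]
Partition 4: pivot=24 at index 4 -> [-2, 3, 13, 22, 24, 28]


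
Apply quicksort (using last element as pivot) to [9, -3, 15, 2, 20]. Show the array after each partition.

Partition 1: pivot=20 at index 4 -> [9, -3, 15, 2, 20]
Partition 2: pivot=2 at index 1 -> [-3, 2, 15, 9, 20]
Partition 3: pivot=9 at index 2 -> [-3, 2, 9, 15, 20]


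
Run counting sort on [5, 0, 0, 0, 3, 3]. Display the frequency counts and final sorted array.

Count array: [3, 0, 0, 2, 0, 1]
(count[i] = number of elements equal to i)
Cumulative count: [3, 3, 3, 5, 5, 6]
Sorted: [0, 0, 0, 3, 3, 5]


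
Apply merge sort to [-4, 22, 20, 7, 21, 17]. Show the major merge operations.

Divide and conquer:
  Merge [22] + [20] -> [20, 22]
  Merge [-4] + [20, 22] -> [-4, 20, 22]
  Merge [21] + [17] -> [17, 21]
  Merge [7] + [17, 21] -> [7, 17, 21]
  Merge [-4, 20, 22] + [7, 17, 21] -> [-4, 7, 17, 20, 21, 22]


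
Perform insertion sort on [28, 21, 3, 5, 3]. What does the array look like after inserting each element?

First element 28 is already 'sorted'
Insert 21: shifted 1 elements -> [21, 28, 3, 5, 3]
Insert 3: shifted 2 elements -> [3, 21, 28, 5, 3]
Insert 5: shifted 2 elements -> [3, 5, 21, 28, 3]
Insert 3: shifted 3 elements -> [3, 3, 5, 21, 28]


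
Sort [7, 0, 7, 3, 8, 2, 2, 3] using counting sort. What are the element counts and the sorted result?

Count array: [1, 0, 2, 2, 0, 0, 0, 2, 1]
(count[i] = number of elements equal to i)
Cumulative count: [1, 1, 3, 5, 5, 5, 5, 7, 8]
Sorted: [0, 2, 2, 3, 3, 7, 7, 8]


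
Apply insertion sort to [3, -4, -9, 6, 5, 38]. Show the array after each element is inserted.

First element 3 is already 'sorted'
Insert -4: shifted 1 elements -> [-4, 3, -9, 6, 5, 38]
Insert -9: shifted 2 elements -> [-9, -4, 3, 6, 5, 38]
Insert 6: shifted 0 elements -> [-9, -4, 3, 6, 5, 38]
Insert 5: shifted 1 elements -> [-9, -4, 3, 5, 6, 38]
Insert 38: shifted 0 elements -> [-9, -4, 3, 5, 6, 38]


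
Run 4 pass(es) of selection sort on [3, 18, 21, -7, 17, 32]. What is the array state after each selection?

Pass 1: Select minimum -7 at index 3, swap -> [-7, 18, 21, 3, 17, 32]
Pass 2: Select minimum 3 at index 3, swap -> [-7, 3, 21, 18, 17, 32]
Pass 3: Select minimum 17 at index 4, swap -> [-7, 3, 17, 18, 21, 32]
Pass 4: Select minimum 18 at index 3, swap -> [-7, 3, 17, 18, 21, 32]


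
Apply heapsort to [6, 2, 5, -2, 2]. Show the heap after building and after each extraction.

Build heap: [6, 2, 5, -2, 2]
Extract 6: [5, 2, 2, -2, 6]
Extract 5: [2, -2, 2, 5, 6]
Extract 2: [2, -2, 2, 5, 6]
Extract 2: [-2, 2, 2, 5, 6]


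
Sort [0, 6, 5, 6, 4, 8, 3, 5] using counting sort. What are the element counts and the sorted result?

Count array: [1, 0, 0, 1, 1, 2, 2, 0, 1]
(count[i] = number of elements equal to i)
Cumulative count: [1, 1, 1, 2, 3, 5, 7, 7, 8]
Sorted: [0, 3, 4, 5, 5, 6, 6, 8]


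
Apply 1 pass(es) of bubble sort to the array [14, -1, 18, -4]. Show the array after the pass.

After pass 1: [-1, 14, -4, 18] (2 swaps)
Total swaps: 2


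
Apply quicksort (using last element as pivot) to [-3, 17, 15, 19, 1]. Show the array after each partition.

Partition 1: pivot=1 at index 1 -> [-3, 1, 15, 19, 17]
Partition 2: pivot=17 at index 3 -> [-3, 1, 15, 17, 19]


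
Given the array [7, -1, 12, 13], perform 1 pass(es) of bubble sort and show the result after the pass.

After pass 1: [-1, 7, 12, 13] (1 swaps)
Total swaps: 1


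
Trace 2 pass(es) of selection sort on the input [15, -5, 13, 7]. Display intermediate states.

Pass 1: Select minimum -5 at index 1, swap -> [-5, 15, 13, 7]
Pass 2: Select minimum 7 at index 3, swap -> [-5, 7, 13, 15]


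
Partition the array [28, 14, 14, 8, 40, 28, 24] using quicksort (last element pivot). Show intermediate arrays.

Partition 1: pivot=24 at index 3 -> [14, 14, 8, 24, 40, 28, 28]
Partition 2: pivot=8 at index 0 -> [8, 14, 14, 24, 40, 28, 28]
Partition 3: pivot=14 at index 2 -> [8, 14, 14, 24, 40, 28, 28]
Partition 4: pivot=28 at index 5 -> [8, 14, 14, 24, 28, 28, 40]


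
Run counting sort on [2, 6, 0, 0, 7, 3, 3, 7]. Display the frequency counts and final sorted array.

Count array: [2, 0, 1, 2, 0, 0, 1, 2]
(count[i] = number of elements equal to i)
Cumulative count: [2, 2, 3, 5, 5, 5, 6, 8]
Sorted: [0, 0, 2, 3, 3, 6, 7, 7]


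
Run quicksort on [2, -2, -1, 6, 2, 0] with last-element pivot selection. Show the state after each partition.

Partition 1: pivot=0 at index 2 -> [-2, -1, 0, 6, 2, 2]
Partition 2: pivot=-1 at index 1 -> [-2, -1, 0, 6, 2, 2]
Partition 3: pivot=2 at index 4 -> [-2, -1, 0, 2, 2, 6]


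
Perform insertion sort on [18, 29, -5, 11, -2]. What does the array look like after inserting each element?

First element 18 is already 'sorted'
Insert 29: shifted 0 elements -> [18, 29, -5, 11, -2]
Insert -5: shifted 2 elements -> [-5, 18, 29, 11, -2]
Insert 11: shifted 2 elements -> [-5, 11, 18, 29, -2]
Insert -2: shifted 3 elements -> [-5, -2, 11, 18, 29]


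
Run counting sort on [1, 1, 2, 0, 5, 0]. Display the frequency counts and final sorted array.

Count array: [2, 2, 1, 0, 0, 1]
(count[i] = number of elements equal to i)
Cumulative count: [2, 4, 5, 5, 5, 6]
Sorted: [0, 0, 1, 1, 2, 5]


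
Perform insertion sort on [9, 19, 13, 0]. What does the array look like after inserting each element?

First element 9 is already 'sorted'
Insert 19: shifted 0 elements -> [9, 19, 13, 0]
Insert 13: shifted 1 elements -> [9, 13, 19, 0]
Insert 0: shifted 3 elements -> [0, 9, 13, 19]


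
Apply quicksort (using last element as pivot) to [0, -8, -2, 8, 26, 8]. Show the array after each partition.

Partition 1: pivot=8 at index 4 -> [0, -8, -2, 8, 8, 26]
Partition 2: pivot=8 at index 3 -> [0, -8, -2, 8, 8, 26]
Partition 3: pivot=-2 at index 1 -> [-8, -2, 0, 8, 8, 26]


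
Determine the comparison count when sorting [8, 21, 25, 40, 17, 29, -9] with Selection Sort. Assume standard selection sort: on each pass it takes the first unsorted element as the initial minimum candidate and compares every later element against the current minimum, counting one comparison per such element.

Pass 1: scan indices 1..6 for the minimum = 6 comparison(s); min is -9, place at index 0 -> [-9, 21, 25, 40, 17, 29, 8]
Pass 2: scan indices 2..6 for the minimum = 5 comparison(s); min is 8, place at index 1 -> [-9, 8, 25, 40, 17, 29, 21]
Pass 3: scan indices 3..6 for the minimum = 4 comparison(s); min is 17, place at index 2 -> [-9, 8, 17, 40, 25, 29, 21]
Pass 4: scan indices 4..6 for the minimum = 3 comparison(s); min is 21, place at index 3 -> [-9, 8, 17, 21, 25, 29, 40]
Pass 5: scan indices 5..6 for the minimum = 2 comparison(s); min is 25, place at index 4 -> [-9, 8, 17, 21, 25, 29, 40]
Pass 6: scan indices 6..6 for the minimum = 1 comparison(s); min is 29, place at index 5 -> [-9, 8, 17, 21, 25, 29, 40]
Selection sort always scans the whole unsorted suffix, so the count is (n-1) + (n-2) + ... + 1 = n(n-1)/2 = 7*6/2 = 21 regardless of the input order.
Total comparisons: 6 + 5 + 4 + 3 + 2 + 1 = 21


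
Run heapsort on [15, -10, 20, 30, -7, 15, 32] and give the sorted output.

Build heap: [32, 30, 20, -10, -7, 15, 15]
Extract 32: [30, 15, 20, -10, -7, 15, 32]
Extract 30: [20, 15, 15, -10, -7, 30, 32]
Extract 20: [15, -7, 15, -10, 20, 30, 32]
Extract 15: [15, -7, -10, 15, 20, 30, 32]
Extract 15: [-7, -10, 15, 15, 20, 30, 32]
Extract -7: [-10, -7, 15, 15, 20, 30, 32]


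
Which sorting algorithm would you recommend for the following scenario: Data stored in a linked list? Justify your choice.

Best choice: Merge sort
Reason: Merge sort doesn't require random access; can be done in O(1) extra space for linked lists


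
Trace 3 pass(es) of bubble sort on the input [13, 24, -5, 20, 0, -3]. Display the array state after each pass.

After pass 1: [13, -5, 20, 0, -3, 24] (4 swaps)
After pass 2: [-5, 13, 0, -3, 20, 24] (3 swaps)
After pass 3: [-5, 0, -3, 13, 20, 24] (2 swaps)
Total swaps: 9


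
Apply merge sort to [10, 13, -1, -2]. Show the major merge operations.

Divide and conquer:
  Merge [10] + [13] -> [10, 13]
  Merge [-1] + [-2] -> [-2, -1]
  Merge [10, 13] + [-2, -1] -> [-2, -1, 10, 13]


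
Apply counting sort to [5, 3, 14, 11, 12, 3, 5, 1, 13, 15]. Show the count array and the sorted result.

Count array: [0, 1, 0, 2, 0, 2, 0, 0, 0, 0, 0, 1, 1, 1, 1, 1]
(count[i] = number of elements equal to i)
Cumulative count: [0, 1, 1, 3, 3, 5, 5, 5, 5, 5, 5, 6, 7, 8, 9, 10]
Sorted: [1, 3, 3, 5, 5, 11, 12, 13, 14, 15]


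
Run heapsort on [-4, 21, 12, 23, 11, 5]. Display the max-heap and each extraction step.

Build heap: [23, 21, 12, -4, 11, 5]
Extract 23: [21, 11, 12, -4, 5, 23]
Extract 21: [12, 11, 5, -4, 21, 23]
Extract 12: [11, -4, 5, 12, 21, 23]
Extract 11: [5, -4, 11, 12, 21, 23]
Extract 5: [-4, 5, 11, 12, 21, 23]


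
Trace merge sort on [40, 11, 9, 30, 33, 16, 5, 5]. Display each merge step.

Divide and conquer:
  Merge [40] + [11] -> [11, 40]
  Merge [9] + [30] -> [9, 30]
  Merge [11, 40] + [9, 30] -> [9, 11, 30, 40]
  Merge [33] + [16] -> [16, 33]
  Merge [5] + [5] -> [5, 5]
  Merge [16, 33] + [5, 5] -> [5, 5, 16, 33]
  Merge [9, 11, 30, 40] + [5, 5, 16, 33] -> [5, 5, 9, 11, 16, 30, 33, 40]


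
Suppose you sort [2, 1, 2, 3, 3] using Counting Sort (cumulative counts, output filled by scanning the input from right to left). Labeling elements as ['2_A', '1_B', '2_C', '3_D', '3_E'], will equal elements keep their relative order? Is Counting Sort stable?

Trace Counting Sort on the labeled array (the key is the number; the letter only tracks identity):
  Counts for values 0..3: [0, 1, 2, 2]
  Cumulative counts: [0, 1, 3, 5]
  Scan right to left: place 3_E at output index 4
  Scan right to left: place 3_D at output index 3
  Scan right to left: place 2_C at output index 2
  Scan right to left: place 1_B at output index 0
  Scan right to left: place 2_A at output index 1
  Output: [1_B, 2_A, 2_C, 3_D, 3_E]
Equal keys:
  value 2: originally 2_A, 2_C; after sorting 2_A, 2_C -> order preserved
  value 3: originally 3_D, 3_E; after sorting 3_D, 3_E -> order preserved
All equal keys kept their original relative order. Counting Sort is stable: scanning the input right to left with decreasing cumulative counts places later duplicates at later output positions.
Answer: Stable


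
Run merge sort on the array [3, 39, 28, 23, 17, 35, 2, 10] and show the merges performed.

Divide and conquer:
  Merge [3] + [39] -> [3, 39]
  Merge [28] + [23] -> [23, 28]
  Merge [3, 39] + [23, 28] -> [3, 23, 28, 39]
  Merge [17] + [35] -> [17, 35]
  Merge [2] + [10] -> [2, 10]
  Merge [17, 35] + [2, 10] -> [2, 10, 17, 35]
  Merge [3, 23, 28, 39] + [2, 10, 17, 35] -> [2, 3, 10, 17, 23, 28, 35, 39]


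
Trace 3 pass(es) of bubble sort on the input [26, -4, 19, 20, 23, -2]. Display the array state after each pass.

After pass 1: [-4, 19, 20, 23, -2, 26] (5 swaps)
After pass 2: [-4, 19, 20, -2, 23, 26] (1 swaps)
After pass 3: [-4, 19, -2, 20, 23, 26] (1 swaps)
Total swaps: 7


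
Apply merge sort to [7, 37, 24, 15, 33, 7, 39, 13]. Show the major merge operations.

Divide and conquer:
  Merge [7] + [37] -> [7, 37]
  Merge [24] + [15] -> [15, 24]
  Merge [7, 37] + [15, 24] -> [7, 15, 24, 37]
  Merge [33] + [7] -> [7, 33]
  Merge [39] + [13] -> [13, 39]
  Merge [7, 33] + [13, 39] -> [7, 13, 33, 39]
  Merge [7, 15, 24, 37] + [7, 13, 33, 39] -> [7, 7, 13, 15, 24, 33, 37, 39]


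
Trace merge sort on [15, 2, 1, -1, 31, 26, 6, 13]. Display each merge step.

Divide and conquer:
  Merge [15] + [2] -> [2, 15]
  Merge [1] + [-1] -> [-1, 1]
  Merge [2, 15] + [-1, 1] -> [-1, 1, 2, 15]
  Merge [31] + [26] -> [26, 31]
  Merge [6] + [13] -> [6, 13]
  Merge [26, 31] + [6, 13] -> [6, 13, 26, 31]
  Merge [-1, 1, 2, 15] + [6, 13, 26, 31] -> [-1, 1, 2, 6, 13, 15, 26, 31]


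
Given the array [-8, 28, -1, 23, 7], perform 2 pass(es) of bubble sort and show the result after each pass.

After pass 1: [-8, -1, 23, 7, 28] (3 swaps)
After pass 2: [-8, -1, 7, 23, 28] (1 swaps)
Total swaps: 4


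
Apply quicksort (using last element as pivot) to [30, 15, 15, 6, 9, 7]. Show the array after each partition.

Partition 1: pivot=7 at index 1 -> [6, 7, 15, 30, 9, 15]
Partition 2: pivot=15 at index 4 -> [6, 7, 15, 9, 15, 30]
Partition 3: pivot=9 at index 2 -> [6, 7, 9, 15, 15, 30]


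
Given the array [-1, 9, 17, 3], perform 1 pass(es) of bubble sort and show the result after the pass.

After pass 1: [-1, 9, 3, 17] (1 swaps)
Total swaps: 1


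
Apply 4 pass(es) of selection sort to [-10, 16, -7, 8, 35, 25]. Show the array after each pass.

Pass 1: Select minimum -10 at index 0, swap -> [-10, 16, -7, 8, 35, 25]
Pass 2: Select minimum -7 at index 2, swap -> [-10, -7, 16, 8, 35, 25]
Pass 3: Select minimum 8 at index 3, swap -> [-10, -7, 8, 16, 35, 25]
Pass 4: Select minimum 16 at index 3, swap -> [-10, -7, 8, 16, 35, 25]


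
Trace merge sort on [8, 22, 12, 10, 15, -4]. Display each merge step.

Divide and conquer:
  Merge [22] + [12] -> [12, 22]
  Merge [8] + [12, 22] -> [8, 12, 22]
  Merge [15] + [-4] -> [-4, 15]
  Merge [10] + [-4, 15] -> [-4, 10, 15]
  Merge [8, 12, 22] + [-4, 10, 15] -> [-4, 8, 10, 12, 15, 22]


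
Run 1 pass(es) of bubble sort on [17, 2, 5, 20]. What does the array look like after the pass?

After pass 1: [2, 5, 17, 20] (2 swaps)
Total swaps: 2


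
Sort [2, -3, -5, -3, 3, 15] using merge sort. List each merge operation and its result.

Divide and conquer:
  Merge [-3] + [-5] -> [-5, -3]
  Merge [2] + [-5, -3] -> [-5, -3, 2]
  Merge [3] + [15] -> [3, 15]
  Merge [-3] + [3, 15] -> [-3, 3, 15]
  Merge [-5, -3, 2] + [-3, 3, 15] -> [-5, -3, -3, 2, 3, 15]


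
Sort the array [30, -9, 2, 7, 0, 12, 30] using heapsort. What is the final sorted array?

Build heap: [30, 7, 30, -9, 0, 12, 2]
Extract 30: [30, 7, 12, -9, 0, 2, 30]
Extract 30: [12, 7, 2, -9, 0, 30, 30]
Extract 12: [7, 0, 2, -9, 12, 30, 30]
Extract 7: [2, 0, -9, 7, 12, 30, 30]
Extract 2: [0, -9, 2, 7, 12, 30, 30]
Extract 0: [-9, 0, 2, 7, 12, 30, 30]


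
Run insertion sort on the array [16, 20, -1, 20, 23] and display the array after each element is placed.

First element 16 is already 'sorted'
Insert 20: shifted 0 elements -> [16, 20, -1, 20, 23]
Insert -1: shifted 2 elements -> [-1, 16, 20, 20, 23]
Insert 20: shifted 0 elements -> [-1, 16, 20, 20, 23]
Insert 23: shifted 0 elements -> [-1, 16, 20, 20, 23]


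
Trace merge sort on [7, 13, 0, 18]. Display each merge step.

Divide and conquer:
  Merge [7] + [13] -> [7, 13]
  Merge [0] + [18] -> [0, 18]
  Merge [7, 13] + [0, 18] -> [0, 7, 13, 18]


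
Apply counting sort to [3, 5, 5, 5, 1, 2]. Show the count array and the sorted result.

Count array: [0, 1, 1, 1, 0, 3]
(count[i] = number of elements equal to i)
Cumulative count: [0, 1, 2, 3, 3, 6]
Sorted: [1, 2, 3, 5, 5, 5]


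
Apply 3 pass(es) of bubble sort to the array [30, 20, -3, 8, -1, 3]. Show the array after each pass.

After pass 1: [20, -3, 8, -1, 3, 30] (5 swaps)
After pass 2: [-3, 8, -1, 3, 20, 30] (4 swaps)
After pass 3: [-3, -1, 3, 8, 20, 30] (2 swaps)
Total swaps: 11


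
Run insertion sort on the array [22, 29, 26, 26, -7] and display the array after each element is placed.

First element 22 is already 'sorted'
Insert 29: shifted 0 elements -> [22, 29, 26, 26, -7]
Insert 26: shifted 1 elements -> [22, 26, 29, 26, -7]
Insert 26: shifted 1 elements -> [22, 26, 26, 29, -7]
Insert -7: shifted 4 elements -> [-7, 22, 26, 26, 29]


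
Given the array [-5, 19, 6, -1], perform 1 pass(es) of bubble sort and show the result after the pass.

After pass 1: [-5, 6, -1, 19] (2 swaps)
Total swaps: 2


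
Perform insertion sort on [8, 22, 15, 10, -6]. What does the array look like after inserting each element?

First element 8 is already 'sorted'
Insert 22: shifted 0 elements -> [8, 22, 15, 10, -6]
Insert 15: shifted 1 elements -> [8, 15, 22, 10, -6]
Insert 10: shifted 2 elements -> [8, 10, 15, 22, -6]
Insert -6: shifted 4 elements -> [-6, 8, 10, 15, 22]


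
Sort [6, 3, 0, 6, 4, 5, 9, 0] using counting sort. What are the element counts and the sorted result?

Count array: [2, 0, 0, 1, 1, 1, 2, 0, 0, 1]
(count[i] = number of elements equal to i)
Cumulative count: [2, 2, 2, 3, 4, 5, 7, 7, 7, 8]
Sorted: [0, 0, 3, 4, 5, 6, 6, 9]


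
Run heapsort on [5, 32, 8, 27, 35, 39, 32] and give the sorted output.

Build heap: [39, 35, 32, 27, 32, 8, 5]
Extract 39: [35, 32, 32, 27, 5, 8, 39]
Extract 35: [32, 27, 32, 8, 5, 35, 39]
Extract 32: [32, 27, 5, 8, 32, 35, 39]
Extract 32: [27, 8, 5, 32, 32, 35, 39]
Extract 27: [8, 5, 27, 32, 32, 35, 39]
Extract 8: [5, 8, 27, 32, 32, 35, 39]


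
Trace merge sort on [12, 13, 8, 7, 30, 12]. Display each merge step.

Divide and conquer:
  Merge [13] + [8] -> [8, 13]
  Merge [12] + [8, 13] -> [8, 12, 13]
  Merge [30] + [12] -> [12, 30]
  Merge [7] + [12, 30] -> [7, 12, 30]
  Merge [8, 12, 13] + [7, 12, 30] -> [7, 8, 12, 12, 13, 30]


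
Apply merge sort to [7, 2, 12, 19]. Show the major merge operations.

Divide and conquer:
  Merge [7] + [2] -> [2, 7]
  Merge [12] + [19] -> [12, 19]
  Merge [2, 7] + [12, 19] -> [2, 7, 12, 19]


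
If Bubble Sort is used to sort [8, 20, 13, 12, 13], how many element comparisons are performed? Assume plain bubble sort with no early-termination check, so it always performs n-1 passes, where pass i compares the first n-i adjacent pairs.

Pass 1: compare adjacent pairs (0,1)..(3,4) = 4 comparison(s), 3 swap(s) -> [8, 13, 12, 13, 20]
Pass 2: compare adjacent pairs (0,1)..(2,3) = 3 comparison(s), 1 swap(s) -> [8, 12, 13, 13, 20]
Pass 3: compare adjacent pairs (0,1)..(1,2) = 2 comparison(s), 0 swap(s) -> [8, 12, 13, 13, 20]
Pass 4: compare adjacent pairs (0,1)..(0,1) = 1 comparison(s), 0 swap(s) -> [8, 12, 13, 13, 20]
Total comparisons: 4 + 3 + 2 + 1 = 10
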